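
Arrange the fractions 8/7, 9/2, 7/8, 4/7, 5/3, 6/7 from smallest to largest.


Convert to decimal for comparison:
  8/7 = 1.1429
  9/2 = 4.5
  7/8 = 0.875
  4/7 = 0.5714
  5/3 = 1.6667
  6/7 = 0.8571
Decimals in increasing order: 0.5714 < 0.8571 < 0.875 < 1.1429 < 1.6667 < 4.5
Writing each back as its fraction gives the sorted order.
Final answer: 4/7, 6/7, 7/8, 8/7, 5/3, 9/2


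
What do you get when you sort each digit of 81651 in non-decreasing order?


The number 81651 has digits: 8, 1, 6, 5, 1
Sorted: 1, 1, 5, 6, 8
Joining the sorted digits gives the result.
Final answer: 11568


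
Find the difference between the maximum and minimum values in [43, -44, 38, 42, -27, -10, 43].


Maximum value: 43
Minimum value: -44
Range = 43 - (-44) = 87
Final answer: 87


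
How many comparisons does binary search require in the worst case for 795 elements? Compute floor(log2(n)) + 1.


Binary search halves the search space each step.
Maximum comparisons = floor(log2(795)) + 1
log2(795) = 9.6348
floor(log2(795)) = 9, so 9 + 1 = 10
Final answer: 10


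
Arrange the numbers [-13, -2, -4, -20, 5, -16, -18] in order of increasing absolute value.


Compute absolute values:
  |-13| = 13
  |-2| = 2
  |-4| = 4
  |-20| = 20
  |5| = 5
  |-16| = 16
  |-18| = 18
Absolute values in increasing order: 2 < 4 < 5 < 13 < 16 < 18 < 20
Listing the original numbers in that order gives the answer.
Final answer: [-2, -4, 5, -13, -16, -18, -20]


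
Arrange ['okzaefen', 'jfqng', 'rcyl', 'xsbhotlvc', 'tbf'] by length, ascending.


Compute lengths:
  'okzaefen' has length 8
  'jfqng' has length 5
  'rcyl' has length 4
  'xsbhotlvc' has length 9
  'tbf' has length 3
Lengths in increasing order: 3 < 4 < 5 < 8 < 9
Listing the words in that order gives the answer.
Final answer: ['tbf', 'rcyl', 'jfqng', 'okzaefen', 'xsbhotlvc']


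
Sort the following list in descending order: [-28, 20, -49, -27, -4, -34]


Original list: [-28, 20, -49, -27, -4, -34]
Repeatedly take the largest remaining element:
  Remaining [-28, 20, -49, -27, -4, -34] -> largest is 20
  Remaining [-28, -49, -27, -4, -34] -> largest is -4
  Remaining [-28, -49, -27, -34] -> largest is -27
  Remaining [-28, -49, -34] -> largest is -28
  Remaining [-49, -34] -> largest is -34
  Remaining [-49] -> largest is -49
Collecting the picks in order gives the descending list.
Final answer: [20, -4, -27, -28, -34, -49]


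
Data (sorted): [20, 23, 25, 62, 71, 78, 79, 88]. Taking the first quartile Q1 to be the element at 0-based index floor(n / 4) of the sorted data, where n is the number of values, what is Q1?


The list has n = 8 elements.
Q1 index = floor(8 / 4) = floor(2) = 2
Counting from index 0 in the sorted data, the element at index 2 is 25.
Final answer: 25


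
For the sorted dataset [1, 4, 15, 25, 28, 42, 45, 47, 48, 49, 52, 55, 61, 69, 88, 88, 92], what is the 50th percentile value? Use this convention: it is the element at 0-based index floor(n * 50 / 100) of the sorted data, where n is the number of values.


The dataset has n = 17 elements.
Index = floor(17 * 50 / 100) = floor(850 / 100) = floor(8.5) = 8
Counting from index 0 in the sorted data, the element at index 8 is 48.
Final answer: 48


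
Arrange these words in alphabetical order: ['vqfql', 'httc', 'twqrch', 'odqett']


Compare strings character by character (the first differing letter decides):
  'httc' < 'odqett' since 'h' < 'o' at position 1
  'odqett' < 'twqrch' since 'o' < 't' at position 1
  'twqrch' < 'vqfql' since 't' < 'v' at position 1
Chaining these comparisons gives the alphabetical order.
Final answer: ['httc', 'odqett', 'twqrch', 'vqfql']


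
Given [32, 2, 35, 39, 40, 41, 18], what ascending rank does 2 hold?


Sort ascending: [2, 18, 32, 35, 39, 40, 41]
Find 2 in the sorted list.
2 is at position 1 (1-indexed).
Final answer: 1


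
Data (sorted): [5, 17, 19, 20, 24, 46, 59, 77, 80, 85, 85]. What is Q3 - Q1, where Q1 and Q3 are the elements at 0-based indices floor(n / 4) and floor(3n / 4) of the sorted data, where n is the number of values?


The data has n = 11 elements.
Q1 index = floor(11 / 4) = floor(2.75) = 2; Q3 index = floor(3 * 11 / 4) = floor(8.25) = 8
Q1 = element at index 2 = 19
Q3 = element at index 8 = 80
IQR = 80 - 19 = 61
Final answer: 61


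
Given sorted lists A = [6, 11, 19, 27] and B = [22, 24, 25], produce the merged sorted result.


List A: [6, 11, 19, 27]
List B: [22, 24, 25]
Repeatedly compare the front elements and take the smaller:
  6 vs 22 -> take 6
  11 vs 22 -> take 11
  19 vs 22 -> take 19
  27 vs 22 -> take 22
  27 vs 24 -> take 24
  27 vs 25 -> take 25
  B is exhausted; append the rest of A: [27]
Final answer: [6, 11, 19, 22, 24, 25, 27]


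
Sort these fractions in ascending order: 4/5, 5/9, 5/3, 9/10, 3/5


Convert to decimal for comparison:
  4/5 = 0.8
  5/9 = 0.5556
  5/3 = 1.6667
  9/10 = 0.9
  3/5 = 0.6
Decimals in increasing order: 0.5556 < 0.6 < 0.8 < 0.9 < 1.6667
Writing each back as its fraction gives the sorted order.
Final answer: 5/9, 3/5, 4/5, 9/10, 5/3


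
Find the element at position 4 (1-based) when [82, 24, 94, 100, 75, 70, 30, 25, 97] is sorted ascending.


Sort ascending: [24, 25, 30, 70, 75, 82, 94, 97, 100]
The 4th element (1-indexed) is at index 3.
Value = 70
Final answer: 70


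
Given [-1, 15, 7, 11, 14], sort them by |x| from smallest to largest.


Compute absolute values:
  |-1| = 1
  |15| = 15
  |7| = 7
  |11| = 11
  |14| = 14
Absolute values in increasing order: 1 < 7 < 11 < 14 < 15
Listing the original numbers in that order gives the answer.
Final answer: [-1, 7, 11, 14, 15]


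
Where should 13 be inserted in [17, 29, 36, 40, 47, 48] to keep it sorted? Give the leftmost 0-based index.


List is sorted: [17, 29, 36, 40, 47, 48]
We need the leftmost position where 13 can be inserted, i.e. the first index whose element is >= 13 (or the end of the list if none is).
Binary search with low=0, high=6 (0-based indices):
  low=0, high=6, mid=3: a[3]=40 >= 13, so high = 3
  low=0, high=3, mid=1: a[1]=29 >= 13, so high = 1
  low=0, high=1, mid=0: a[0]=17 >= 13, so high = 0
Now low = high = 0, so the insertion index is 0.
Final answer: 0


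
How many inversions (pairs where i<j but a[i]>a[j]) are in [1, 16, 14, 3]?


For each element, count the later elements that are smaller than it:
  1 (index 0): smaller elements after it = [] -> 0
  16 (index 1): smaller elements after it = [14, 3] -> 2
  14 (index 2): smaller elements after it = [3] -> 1
Total inversions = 0 + 2 + 1 = 3
Final answer: 3


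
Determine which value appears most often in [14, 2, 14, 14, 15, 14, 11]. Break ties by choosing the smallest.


Count the frequency of each value:
  2 appears 1 time(s)
  11 appears 1 time(s)
  14 appears 4 time(s)
  15 appears 1 time(s)
Maximum frequency is 4.
Only 14 reaches that frequency, so it is the mode.
Final answer: 14


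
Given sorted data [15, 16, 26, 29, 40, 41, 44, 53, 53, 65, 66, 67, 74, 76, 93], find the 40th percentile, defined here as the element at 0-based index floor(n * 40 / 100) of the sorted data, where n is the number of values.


The dataset has n = 15 elements.
Index = floor(15 * 40 / 100) = floor(600 / 100) = floor(6) = 6
Counting from index 0 in the sorted data, the element at index 6 is 44.
Final answer: 44


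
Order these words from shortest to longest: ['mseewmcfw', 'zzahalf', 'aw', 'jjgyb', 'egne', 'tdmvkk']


Compute lengths:
  'mseewmcfw' has length 9
  'zzahalf' has length 7
  'aw' has length 2
  'jjgyb' has length 5
  'egne' has length 4
  'tdmvkk' has length 6
Lengths in increasing order: 2 < 4 < 5 < 6 < 7 < 9
Listing the words in that order gives the answer.
Final answer: ['aw', 'egne', 'jjgyb', 'tdmvkk', 'zzahalf', 'mseewmcfw']


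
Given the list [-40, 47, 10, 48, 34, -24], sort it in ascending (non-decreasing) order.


Original list: [-40, 47, 10, 48, 34, -24]
Repeatedly take the smallest remaining element:
  Remaining [-40, 47, 10, 48, 34, -24] -> smallest is -40
  Remaining [47, 10, 48, 34, -24] -> smallest is -24
  Remaining [47, 10, 48, 34] -> smallest is 10
  Remaining [47, 48, 34] -> smallest is 34
  Remaining [47, 48] -> smallest is 47
  Remaining [48] -> smallest is 48
Collecting the picks in order gives the sorted list.
Final answer: [-40, -24, 10, 34, 47, 48]


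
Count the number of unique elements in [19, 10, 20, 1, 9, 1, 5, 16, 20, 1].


List all unique values:
Distinct values: [1, 5, 9, 10, 16, 19, 20]
Count = 7
Final answer: 7


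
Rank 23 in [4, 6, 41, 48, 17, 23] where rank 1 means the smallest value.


Sort ascending: [4, 6, 17, 23, 41, 48]
Find 23 in the sorted list.
23 is at position 4 (1-indexed).
Final answer: 4


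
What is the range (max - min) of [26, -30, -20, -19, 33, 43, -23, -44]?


Maximum value: 43
Minimum value: -44
Range = 43 - (-44) = 87
Final answer: 87


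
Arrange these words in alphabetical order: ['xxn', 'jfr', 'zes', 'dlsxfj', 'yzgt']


Compare strings character by character (the first differing letter decides):
  'dlsxfj' < 'jfr' since 'd' < 'j' at position 1
  'jfr' < 'xxn' since 'j' < 'x' at position 1
  'xxn' < 'yzgt' since 'x' < 'y' at position 1
  'yzgt' < 'zes' since 'y' < 'z' at position 1
Chaining these comparisons gives the alphabetical order.
Final answer: ['dlsxfj', 'jfr', 'xxn', 'yzgt', 'zes']


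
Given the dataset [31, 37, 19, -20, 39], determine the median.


First, sort the list: [-20, 19, 31, 37, 39]
The list has 5 elements (odd count).
The middle index is 2 (0-based), and the element there is 31.
Final answer: 31


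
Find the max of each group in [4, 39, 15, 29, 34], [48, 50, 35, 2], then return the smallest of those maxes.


Find max of each group:
  Group 1: [4, 39, 15, 29, 34] -> max = 39
  Group 2: [48, 50, 35, 2] -> max = 50
Maxes: [39, 50]
Minimum of maxes = 39
Final answer: 39


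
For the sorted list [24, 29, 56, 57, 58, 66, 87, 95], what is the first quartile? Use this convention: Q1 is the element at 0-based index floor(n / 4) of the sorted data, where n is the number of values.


The list has n = 8 elements.
Q1 index = floor(8 / 4) = floor(2) = 2
Counting from index 0 in the sorted data, the element at index 2 is 56.
Final answer: 56


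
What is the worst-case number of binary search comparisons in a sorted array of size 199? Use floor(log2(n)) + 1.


Binary search halves the search space each step.
Maximum comparisons = floor(log2(199)) + 1
log2(199) = 7.6366
floor(log2(199)) = 7, so 7 + 1 = 8
Final answer: 8


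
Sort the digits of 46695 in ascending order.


The number 46695 has digits: 4, 6, 6, 9, 5
Sorted: 4, 5, 6, 6, 9
Joining the sorted digits gives the result.
Final answer: 45669


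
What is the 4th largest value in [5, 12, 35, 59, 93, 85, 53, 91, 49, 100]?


Sort descending: [100, 93, 91, 85, 59, 53, 49, 35, 12, 5]
The 4th element (1-indexed) is at index 3.
Value = 85
Final answer: 85


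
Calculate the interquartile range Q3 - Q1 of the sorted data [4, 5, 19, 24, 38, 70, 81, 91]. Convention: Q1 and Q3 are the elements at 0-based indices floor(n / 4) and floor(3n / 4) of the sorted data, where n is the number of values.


The data has n = 8 elements.
Q1 index = floor(8 / 4) = floor(2) = 2; Q3 index = floor(3 * 8 / 4) = floor(6) = 6
Q1 = element at index 2 = 19
Q3 = element at index 6 = 81
IQR = 81 - 19 = 62
Final answer: 62


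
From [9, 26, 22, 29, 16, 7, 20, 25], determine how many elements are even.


Check each element:
  9 is odd
  26 is even
  22 is even
  29 is odd
  16 is even
  7 is odd
  20 is even
  25 is odd
Evens: [26, 22, 16, 20]
Count of evens = 4
Final answer: 4


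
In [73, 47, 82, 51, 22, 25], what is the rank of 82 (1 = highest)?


Sort descending: [82, 73, 51, 47, 25, 22]
Find 82 in the sorted list.
82 is at position 1.
Final answer: 1


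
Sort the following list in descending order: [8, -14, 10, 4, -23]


Original list: [8, -14, 10, 4, -23]
Repeatedly take the largest remaining element:
  Remaining [8, -14, 10, 4, -23] -> largest is 10
  Remaining [8, -14, 4, -23] -> largest is 8
  Remaining [-14, 4, -23] -> largest is 4
  Remaining [-14, -23] -> largest is -14
  Remaining [-23] -> largest is -23
Collecting the picks in order gives the descending list.
Final answer: [10, 8, 4, -14, -23]


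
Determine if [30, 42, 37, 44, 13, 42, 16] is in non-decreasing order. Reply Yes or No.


Check consecutive pairs:
  30 <= 42? True
  42 <= 37? False
  37 <= 44? True
  44 <= 13? False
  13 <= 42? True
  42 <= 16? False
3 consecutive pair(s) are out of order, so the list is not sorted.
Final answer: No


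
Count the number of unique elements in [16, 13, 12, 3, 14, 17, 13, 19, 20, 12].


List all unique values:
Distinct values: [3, 12, 13, 14, 16, 17, 19, 20]
Count = 8
Final answer: 8


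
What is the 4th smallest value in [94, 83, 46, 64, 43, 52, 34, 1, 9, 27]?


Sort ascending: [1, 9, 27, 34, 43, 46, 52, 64, 83, 94]
The 4th element (1-indexed) is at index 3.
Value = 34
Final answer: 34


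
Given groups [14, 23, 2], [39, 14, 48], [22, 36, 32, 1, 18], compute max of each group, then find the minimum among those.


Find max of each group:
  Group 1: [14, 23, 2] -> max = 23
  Group 2: [39, 14, 48] -> max = 48
  Group 3: [22, 36, 32, 1, 18] -> max = 36
Maxes: [23, 48, 36]
Minimum of maxes = 23
Final answer: 23


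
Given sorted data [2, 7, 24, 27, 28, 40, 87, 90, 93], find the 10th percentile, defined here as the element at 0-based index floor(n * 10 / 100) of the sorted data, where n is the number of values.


The dataset has n = 9 elements.
Index = floor(9 * 10 / 100) = floor(90 / 100) = floor(0.9) = 0
Counting from index 0 in the sorted data, the element at index 0 is 2.
Final answer: 2


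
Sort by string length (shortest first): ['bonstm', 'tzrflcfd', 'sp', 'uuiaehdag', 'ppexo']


Compute lengths:
  'bonstm' has length 6
  'tzrflcfd' has length 8
  'sp' has length 2
  'uuiaehdag' has length 9
  'ppexo' has length 5
Lengths in increasing order: 2 < 5 < 6 < 8 < 9
Listing the words in that order gives the answer.
Final answer: ['sp', 'ppexo', 'bonstm', 'tzrflcfd', 'uuiaehdag']


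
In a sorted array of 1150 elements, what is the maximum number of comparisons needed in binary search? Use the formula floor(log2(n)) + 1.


Binary search halves the search space each step.
Maximum comparisons = floor(log2(1150)) + 1
log2(1150) = 10.1674
floor(log2(1150)) = 10, so 10 + 1 = 11
Final answer: 11


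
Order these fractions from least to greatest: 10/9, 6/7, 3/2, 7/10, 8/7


Convert to decimal for comparison:
  10/9 = 1.1111
  6/7 = 0.8571
  3/2 = 1.5
  7/10 = 0.7
  8/7 = 1.1429
Decimals in increasing order: 0.7 < 0.8571 < 1.1111 < 1.1429 < 1.5
Writing each back as its fraction gives the sorted order.
Final answer: 7/10, 6/7, 10/9, 8/7, 3/2


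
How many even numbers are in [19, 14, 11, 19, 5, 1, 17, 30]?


Check each element:
  19 is odd
  14 is even
  11 is odd
  19 is odd
  5 is odd
  1 is odd
  17 is odd
  30 is even
Evens: [14, 30]
Count of evens = 2
Final answer: 2


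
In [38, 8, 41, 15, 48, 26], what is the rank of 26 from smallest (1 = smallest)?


Sort ascending: [8, 15, 26, 38, 41, 48]
Find 26 in the sorted list.
26 is at position 3 (1-indexed).
Final answer: 3


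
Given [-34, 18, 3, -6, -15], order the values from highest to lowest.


Original list: [-34, 18, 3, -6, -15]
Repeatedly take the largest remaining element:
  Remaining [-34, 18, 3, -6, -15] -> largest is 18
  Remaining [-34, 3, -6, -15] -> largest is 3
  Remaining [-34, -6, -15] -> largest is -6
  Remaining [-34, -15] -> largest is -15
  Remaining [-34] -> largest is -34
Collecting the picks in order gives the descending list.
Final answer: [18, 3, -6, -15, -34]


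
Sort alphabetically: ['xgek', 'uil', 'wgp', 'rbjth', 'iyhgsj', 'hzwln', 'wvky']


Compare strings character by character (the first differing letter decides):
  'hzwln' < 'iyhgsj' since 'h' < 'i' at position 1
  'iyhgsj' < 'rbjth' since 'i' < 'r' at position 1
  'rbjth' < 'uil' since 'r' < 'u' at position 1
  'uil' < 'wgp' since 'u' < 'w' at position 1
  'wgp' < 'wvky' since 'g' < 'v' at position 2
  'wvky' < 'xgek' since 'w' < 'x' at position 1
Chaining these comparisons gives the alphabetical order.
Final answer: ['hzwln', 'iyhgsj', 'rbjth', 'uil', 'wgp', 'wvky', 'xgek']


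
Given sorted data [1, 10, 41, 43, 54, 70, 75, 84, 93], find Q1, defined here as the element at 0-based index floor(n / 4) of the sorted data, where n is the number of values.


The list has n = 9 elements.
Q1 index = floor(9 / 4) = floor(2.25) = 2
Counting from index 0 in the sorted data, the element at index 2 is 41.
Final answer: 41


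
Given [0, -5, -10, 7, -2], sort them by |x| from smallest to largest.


Compute absolute values:
  |0| = 0
  |-5| = 5
  |-10| = 10
  |7| = 7
  |-2| = 2
Absolute values in increasing order: 0 < 2 < 5 < 7 < 10
Listing the original numbers in that order gives the answer.
Final answer: [0, -2, -5, 7, -10]


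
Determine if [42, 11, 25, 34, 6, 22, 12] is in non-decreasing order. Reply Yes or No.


Check consecutive pairs:
  42 <= 11? False
  11 <= 25? True
  25 <= 34? True
  34 <= 6? False
  6 <= 22? True
  22 <= 12? False
3 consecutive pair(s) are out of order, so the list is not sorted.
Final answer: No


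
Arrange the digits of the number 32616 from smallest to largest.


The number 32616 has digits: 3, 2, 6, 1, 6
Sorted: 1, 2, 3, 6, 6
Joining the sorted digits gives the result.
Final answer: 12366


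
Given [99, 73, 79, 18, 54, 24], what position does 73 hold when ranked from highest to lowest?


Sort descending: [99, 79, 73, 54, 24, 18]
Find 73 in the sorted list.
73 is at position 3.
Final answer: 3


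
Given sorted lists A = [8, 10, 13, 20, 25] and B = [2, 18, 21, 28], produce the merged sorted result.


List A: [8, 10, 13, 20, 25]
List B: [2, 18, 21, 28]
Repeatedly compare the front elements and take the smaller:
  8 vs 2 -> take 2
  8 vs 18 -> take 8
  10 vs 18 -> take 10
  13 vs 18 -> take 13
  20 vs 18 -> take 18
  20 vs 21 -> take 20
  25 vs 21 -> take 21
  25 vs 28 -> take 25
  A is exhausted; append the rest of B: [28]
Final answer: [2, 8, 10, 13, 18, 20, 21, 25, 28]


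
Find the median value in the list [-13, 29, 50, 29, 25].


First, sort the list: [-13, 25, 29, 29, 50]
The list has 5 elements (odd count).
The middle index is 2 (0-based), and the element there is 29.
Final answer: 29


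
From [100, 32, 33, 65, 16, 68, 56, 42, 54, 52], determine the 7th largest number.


Sort descending: [100, 68, 65, 56, 54, 52, 42, 33, 32, 16]
The 7th element (1-indexed) is at index 6.
Value = 42
Final answer: 42


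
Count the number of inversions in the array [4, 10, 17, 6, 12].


For each element, count the later elements that are smaller than it:
  4 (index 0): smaller elements after it = [] -> 0
  10 (index 1): smaller elements after it = [6] -> 1
  17 (index 2): smaller elements after it = [6, 12] -> 2
  6 (index 3): smaller elements after it = [] -> 0
Total inversions = 0 + 1 + 2 + 0 = 3
Final answer: 3


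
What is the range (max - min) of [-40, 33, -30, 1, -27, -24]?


Maximum value: 33
Minimum value: -40
Range = 33 - (-40) = 73
Final answer: 73


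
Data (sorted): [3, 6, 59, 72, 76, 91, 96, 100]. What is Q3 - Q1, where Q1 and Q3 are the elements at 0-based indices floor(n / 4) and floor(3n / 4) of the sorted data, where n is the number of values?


The data has n = 8 elements.
Q1 index = floor(8 / 4) = floor(2) = 2; Q3 index = floor(3 * 8 / 4) = floor(6) = 6
Q1 = element at index 2 = 59
Q3 = element at index 6 = 96
IQR = 96 - 59 = 37
Final answer: 37


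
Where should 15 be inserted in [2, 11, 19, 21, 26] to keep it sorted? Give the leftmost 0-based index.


List is sorted: [2, 11, 19, 21, 26]
We need the leftmost position where 15 can be inserted, i.e. the first index whose element is >= 15 (or the end of the list if none is).
Binary search with low=0, high=5 (0-based indices):
  low=0, high=5, mid=2: a[2]=19 >= 15, so high = 2
  low=0, high=2, mid=1: a[1]=11 < 15, so low = 2
Now low = high = 2, so the insertion index is 2.
Final answer: 2


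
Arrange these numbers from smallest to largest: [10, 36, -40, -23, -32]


Original list: [10, 36, -40, -23, -32]
Repeatedly take the smallest remaining element:
  Remaining [10, 36, -40, -23, -32] -> smallest is -40
  Remaining [10, 36, -23, -32] -> smallest is -32
  Remaining [10, 36, -23] -> smallest is -23
  Remaining [10, 36] -> smallest is 10
  Remaining [36] -> smallest is 36
Collecting the picks in order gives the sorted list.
Final answer: [-40, -32, -23, 10, 36]


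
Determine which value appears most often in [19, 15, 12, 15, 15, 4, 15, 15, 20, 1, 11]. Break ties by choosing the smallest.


Count the frequency of each value:
  1 appears 1 time(s)
  4 appears 1 time(s)
  11 appears 1 time(s)
  12 appears 1 time(s)
  15 appears 5 time(s)
  19 appears 1 time(s)
  20 appears 1 time(s)
Maximum frequency is 5.
Only 15 reaches that frequency, so it is the mode.
Final answer: 15


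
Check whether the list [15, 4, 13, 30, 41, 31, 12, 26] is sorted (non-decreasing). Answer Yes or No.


Check consecutive pairs:
  15 <= 4? False
  4 <= 13? True
  13 <= 30? True
  30 <= 41? True
  41 <= 31? False
  31 <= 12? False
  12 <= 26? True
3 consecutive pair(s) are out of order, so the list is not sorted.
Final answer: No


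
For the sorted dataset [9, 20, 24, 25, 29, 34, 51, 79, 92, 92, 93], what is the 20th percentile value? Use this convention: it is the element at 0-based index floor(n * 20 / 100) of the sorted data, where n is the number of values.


The dataset has n = 11 elements.
Index = floor(11 * 20 / 100) = floor(220 / 100) = floor(2.2) = 2
Counting from index 0 in the sorted data, the element at index 2 is 24.
Final answer: 24


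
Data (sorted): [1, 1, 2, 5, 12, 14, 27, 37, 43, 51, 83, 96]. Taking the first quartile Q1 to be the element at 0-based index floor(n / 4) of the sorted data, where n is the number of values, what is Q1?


The list has n = 12 elements.
Q1 index = floor(12 / 4) = floor(3) = 3
Counting from index 0 in the sorted data, the element at index 3 is 5.
Final answer: 5


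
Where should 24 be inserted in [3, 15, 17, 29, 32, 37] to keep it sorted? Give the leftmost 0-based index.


List is sorted: [3, 15, 17, 29, 32, 37]
We need the leftmost position where 24 can be inserted, i.e. the first index whose element is >= 24 (or the end of the list if none is).
Binary search with low=0, high=6 (0-based indices):
  low=0, high=6, mid=3: a[3]=29 >= 24, so high = 3
  low=0, high=3, mid=1: a[1]=15 < 24, so low = 2
  low=2, high=3, mid=2: a[2]=17 < 24, so low = 3
Now low = high = 3, so the insertion index is 3.
Final answer: 3


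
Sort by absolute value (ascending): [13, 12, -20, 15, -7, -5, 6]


Compute absolute values:
  |13| = 13
  |12| = 12
  |-20| = 20
  |15| = 15
  |-7| = 7
  |-5| = 5
  |6| = 6
Absolute values in increasing order: 5 < 6 < 7 < 12 < 13 < 15 < 20
Listing the original numbers in that order gives the answer.
Final answer: [-5, 6, -7, 12, 13, 15, -20]


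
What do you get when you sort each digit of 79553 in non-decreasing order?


The number 79553 has digits: 7, 9, 5, 5, 3
Sorted: 3, 5, 5, 7, 9
Joining the sorted digits gives the result.
Final answer: 35579


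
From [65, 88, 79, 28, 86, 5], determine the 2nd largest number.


Sort descending: [88, 86, 79, 65, 28, 5]
The 2nd element (1-indexed) is at index 1.
Value = 86
Final answer: 86


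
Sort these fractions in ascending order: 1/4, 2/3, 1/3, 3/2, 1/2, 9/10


Convert to decimal for comparison:
  1/4 = 0.25
  2/3 = 0.6667
  1/3 = 0.3333
  3/2 = 1.5
  1/2 = 0.5
  9/10 = 0.9
Decimals in increasing order: 0.25 < 0.3333 < 0.5 < 0.6667 < 0.9 < 1.5
Writing each back as its fraction gives the sorted order.
Final answer: 1/4, 1/3, 1/2, 2/3, 9/10, 3/2


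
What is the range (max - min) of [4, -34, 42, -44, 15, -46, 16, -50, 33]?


Maximum value: 42
Minimum value: -50
Range = 42 - (-50) = 92
Final answer: 92


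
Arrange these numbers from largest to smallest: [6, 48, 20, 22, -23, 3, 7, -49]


Original list: [6, 48, 20, 22, -23, 3, 7, -49]
Repeatedly take the largest remaining element:
  Remaining [6, 48, 20, 22, -23, 3, 7, -49] -> largest is 48
  Remaining [6, 20, 22, -23, 3, 7, -49] -> largest is 22
  Remaining [6, 20, -23, 3, 7, -49] -> largest is 20
  Remaining [6, -23, 3, 7, -49] -> largest is 7
  Remaining [6, -23, 3, -49] -> largest is 6
  Remaining [-23, 3, -49] -> largest is 3
  Remaining [-23, -49] -> largest is -23
  Remaining [-49] -> largest is -49
Collecting the picks in order gives the descending list.
Final answer: [48, 22, 20, 7, 6, 3, -23, -49]


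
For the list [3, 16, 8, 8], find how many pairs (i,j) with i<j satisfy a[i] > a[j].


For each element, count the later elements that are smaller than it:
  3 (index 0): smaller elements after it = [] -> 0
  16 (index 1): smaller elements after it = [8, 8] -> 2
  8 (index 2): smaller elements after it = [] -> 0
Total inversions = 0 + 2 + 0 = 2
Final answer: 2


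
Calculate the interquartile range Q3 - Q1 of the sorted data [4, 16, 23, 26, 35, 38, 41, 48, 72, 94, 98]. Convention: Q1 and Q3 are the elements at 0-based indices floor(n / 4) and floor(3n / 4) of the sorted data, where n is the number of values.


The data has n = 11 elements.
Q1 index = floor(11 / 4) = floor(2.75) = 2; Q3 index = floor(3 * 11 / 4) = floor(8.25) = 8
Q1 = element at index 2 = 23
Q3 = element at index 8 = 72
IQR = 72 - 23 = 49
Final answer: 49


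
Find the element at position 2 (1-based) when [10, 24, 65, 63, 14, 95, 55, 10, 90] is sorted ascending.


Sort ascending: [10, 10, 14, 24, 55, 63, 65, 90, 95]
The 2nd element (1-indexed) is at index 1.
Value = 10
Final answer: 10


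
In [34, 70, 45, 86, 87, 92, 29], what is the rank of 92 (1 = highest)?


Sort descending: [92, 87, 86, 70, 45, 34, 29]
Find 92 in the sorted list.
92 is at position 1.
Final answer: 1


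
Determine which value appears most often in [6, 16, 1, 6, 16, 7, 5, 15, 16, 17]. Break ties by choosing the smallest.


Count the frequency of each value:
  1 appears 1 time(s)
  5 appears 1 time(s)
  6 appears 2 time(s)
  7 appears 1 time(s)
  15 appears 1 time(s)
  16 appears 3 time(s)
  17 appears 1 time(s)
Maximum frequency is 3.
Only 16 reaches that frequency, so it is the mode.
Final answer: 16


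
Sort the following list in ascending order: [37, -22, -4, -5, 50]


Original list: [37, -22, -4, -5, 50]
Repeatedly take the smallest remaining element:
  Remaining [37, -22, -4, -5, 50] -> smallest is -22
  Remaining [37, -4, -5, 50] -> smallest is -5
  Remaining [37, -4, 50] -> smallest is -4
  Remaining [37, 50] -> smallest is 37
  Remaining [50] -> smallest is 50
Collecting the picks in order gives the sorted list.
Final answer: [-22, -5, -4, 37, 50]


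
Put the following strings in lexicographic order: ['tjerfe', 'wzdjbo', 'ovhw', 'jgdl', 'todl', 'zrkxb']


Compare strings character by character (the first differing letter decides):
  'jgdl' < 'ovhw' since 'j' < 'o' at position 1
  'ovhw' < 'tjerfe' since 'o' < 't' at position 1
  'tjerfe' < 'todl' since 'j' < 'o' at position 2
  'todl' < 'wzdjbo' since 't' < 'w' at position 1
  'wzdjbo' < 'zrkxb' since 'w' < 'z' at position 1
Chaining these comparisons gives the alphabetical order.
Final answer: ['jgdl', 'ovhw', 'tjerfe', 'todl', 'wzdjbo', 'zrkxb']


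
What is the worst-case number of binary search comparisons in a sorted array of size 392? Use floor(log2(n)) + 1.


Binary search halves the search space each step.
Maximum comparisons = floor(log2(392)) + 1
log2(392) = 8.6147
floor(log2(392)) = 8, so 8 + 1 = 9
Final answer: 9


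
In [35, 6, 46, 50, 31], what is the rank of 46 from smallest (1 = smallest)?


Sort ascending: [6, 31, 35, 46, 50]
Find 46 in the sorted list.
46 is at position 4 (1-indexed).
Final answer: 4


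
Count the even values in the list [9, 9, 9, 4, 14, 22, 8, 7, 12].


Check each element:
  9 is odd
  9 is odd
  9 is odd
  4 is even
  14 is even
  22 is even
  8 is even
  7 is odd
  12 is even
Evens: [4, 14, 22, 8, 12]
Count of evens = 5
Final answer: 5


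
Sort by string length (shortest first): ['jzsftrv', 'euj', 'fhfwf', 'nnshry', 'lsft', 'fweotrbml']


Compute lengths:
  'jzsftrv' has length 7
  'euj' has length 3
  'fhfwf' has length 5
  'nnshry' has length 6
  'lsft' has length 4
  'fweotrbml' has length 9
Lengths in increasing order: 3 < 4 < 5 < 6 < 7 < 9
Listing the words in that order gives the answer.
Final answer: ['euj', 'lsft', 'fhfwf', 'nnshry', 'jzsftrv', 'fweotrbml']


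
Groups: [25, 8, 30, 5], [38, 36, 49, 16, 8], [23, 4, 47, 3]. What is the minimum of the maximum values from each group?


Find max of each group:
  Group 1: [25, 8, 30, 5] -> max = 30
  Group 2: [38, 36, 49, 16, 8] -> max = 49
  Group 3: [23, 4, 47, 3] -> max = 47
Maxes: [30, 49, 47]
Minimum of maxes = 30
Final answer: 30


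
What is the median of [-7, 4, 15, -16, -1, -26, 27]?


First, sort the list: [-26, -16, -7, -1, 4, 15, 27]
The list has 7 elements (odd count).
The middle index is 3 (0-based), and the element there is -1.
Final answer: -1


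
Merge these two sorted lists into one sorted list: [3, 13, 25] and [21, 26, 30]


List A: [3, 13, 25]
List B: [21, 26, 30]
Repeatedly compare the front elements and take the smaller:
  3 vs 21 -> take 3
  13 vs 21 -> take 13
  25 vs 21 -> take 21
  25 vs 26 -> take 25
  A is exhausted; append the rest of B: [26, 30]
Final answer: [3, 13, 21, 25, 26, 30]


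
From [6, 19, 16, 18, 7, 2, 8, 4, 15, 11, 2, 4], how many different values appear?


List all unique values:
Distinct values: [2, 4, 6, 7, 8, 11, 15, 16, 18, 19]
Count = 10
Final answer: 10


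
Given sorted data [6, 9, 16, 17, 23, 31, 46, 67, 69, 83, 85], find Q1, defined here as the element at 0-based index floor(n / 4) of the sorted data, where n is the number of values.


The list has n = 11 elements.
Q1 index = floor(11 / 4) = floor(2.75) = 2
Counting from index 0 in the sorted data, the element at index 2 is 16.
Final answer: 16


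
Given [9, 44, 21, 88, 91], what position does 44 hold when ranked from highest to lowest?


Sort descending: [91, 88, 44, 21, 9]
Find 44 in the sorted list.
44 is at position 3.
Final answer: 3


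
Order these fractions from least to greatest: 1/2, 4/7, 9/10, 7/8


Convert to decimal for comparison:
  1/2 = 0.5
  4/7 = 0.5714
  9/10 = 0.9
  7/8 = 0.875
Decimals in increasing order: 0.5 < 0.5714 < 0.875 < 0.9
Writing each back as its fraction gives the sorted order.
Final answer: 1/2, 4/7, 7/8, 9/10


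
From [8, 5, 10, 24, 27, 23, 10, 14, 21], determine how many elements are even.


Check each element:
  8 is even
  5 is odd
  10 is even
  24 is even
  27 is odd
  23 is odd
  10 is even
  14 is even
  21 is odd
Evens: [8, 10, 24, 10, 14]
Count of evens = 5
Final answer: 5


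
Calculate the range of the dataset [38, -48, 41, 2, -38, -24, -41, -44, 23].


Maximum value: 41
Minimum value: -48
Range = 41 - (-48) = 89
Final answer: 89


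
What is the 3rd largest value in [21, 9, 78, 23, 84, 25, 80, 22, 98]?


Sort descending: [98, 84, 80, 78, 25, 23, 22, 21, 9]
The 3rd element (1-indexed) is at index 2.
Value = 80
Final answer: 80


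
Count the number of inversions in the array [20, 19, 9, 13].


For each element, count the later elements that are smaller than it:
  20 (index 0): smaller elements after it = [19, 9, 13] -> 3
  19 (index 1): smaller elements after it = [9, 13] -> 2
  9 (index 2): smaller elements after it = [] -> 0
Total inversions = 3 + 2 + 0 = 5
Final answer: 5


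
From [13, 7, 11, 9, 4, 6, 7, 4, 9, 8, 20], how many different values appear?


List all unique values:
Distinct values: [4, 6, 7, 8, 9, 11, 13, 20]
Count = 8
Final answer: 8


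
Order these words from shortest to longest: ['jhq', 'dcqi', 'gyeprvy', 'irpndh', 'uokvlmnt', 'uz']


Compute lengths:
  'jhq' has length 3
  'dcqi' has length 4
  'gyeprvy' has length 7
  'irpndh' has length 6
  'uokvlmnt' has length 8
  'uz' has length 2
Lengths in increasing order: 2 < 3 < 4 < 6 < 7 < 8
Listing the words in that order gives the answer.
Final answer: ['uz', 'jhq', 'dcqi', 'irpndh', 'gyeprvy', 'uokvlmnt']


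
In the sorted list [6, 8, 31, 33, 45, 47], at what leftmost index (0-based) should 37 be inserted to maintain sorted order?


List is sorted: [6, 8, 31, 33, 45, 47]
We need the leftmost position where 37 can be inserted, i.e. the first index whose element is >= 37 (or the end of the list if none is).
Binary search with low=0, high=6 (0-based indices):
  low=0, high=6, mid=3: a[3]=33 < 37, so low = 4
  low=4, high=6, mid=5: a[5]=47 >= 37, so high = 5
  low=4, high=5, mid=4: a[4]=45 >= 37, so high = 4
Now low = high = 4, so the insertion index is 4.
Final answer: 4


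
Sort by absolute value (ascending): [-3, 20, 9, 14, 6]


Compute absolute values:
  |-3| = 3
  |20| = 20
  |9| = 9
  |14| = 14
  |6| = 6
Absolute values in increasing order: 3 < 6 < 9 < 14 < 20
Listing the original numbers in that order gives the answer.
Final answer: [-3, 6, 9, 14, 20]


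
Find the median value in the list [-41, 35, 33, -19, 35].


First, sort the list: [-41, -19, 33, 35, 35]
The list has 5 elements (odd count).
The middle index is 2 (0-based), and the element there is 33.
Final answer: 33


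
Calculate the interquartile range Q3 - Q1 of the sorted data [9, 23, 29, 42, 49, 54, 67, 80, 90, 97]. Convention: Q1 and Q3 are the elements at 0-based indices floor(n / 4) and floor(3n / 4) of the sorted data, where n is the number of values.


The data has n = 10 elements.
Q1 index = floor(10 / 4) = floor(2.5) = 2; Q3 index = floor(3 * 10 / 4) = floor(7.5) = 7
Q1 = element at index 2 = 29
Q3 = element at index 7 = 80
IQR = 80 - 29 = 51
Final answer: 51


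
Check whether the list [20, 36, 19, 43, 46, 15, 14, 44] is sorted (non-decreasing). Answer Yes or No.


Check consecutive pairs:
  20 <= 36? True
  36 <= 19? False
  19 <= 43? True
  43 <= 46? True
  46 <= 15? False
  15 <= 14? False
  14 <= 44? True
3 consecutive pair(s) are out of order, so the list is not sorted.
Final answer: No


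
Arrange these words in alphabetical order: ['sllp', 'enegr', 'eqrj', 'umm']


Compare strings character by character (the first differing letter decides):
  'enegr' < 'eqrj' since 'n' < 'q' at position 2
  'eqrj' < 'sllp' since 'e' < 's' at position 1
  'sllp' < 'umm' since 's' < 'u' at position 1
Chaining these comparisons gives the alphabetical order.
Final answer: ['enegr', 'eqrj', 'sllp', 'umm']


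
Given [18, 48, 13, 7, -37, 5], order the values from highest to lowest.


Original list: [18, 48, 13, 7, -37, 5]
Repeatedly take the largest remaining element:
  Remaining [18, 48, 13, 7, -37, 5] -> largest is 48
  Remaining [18, 13, 7, -37, 5] -> largest is 18
  Remaining [13, 7, -37, 5] -> largest is 13
  Remaining [7, -37, 5] -> largest is 7
  Remaining [-37, 5] -> largest is 5
  Remaining [-37] -> largest is -37
Collecting the picks in order gives the descending list.
Final answer: [48, 18, 13, 7, 5, -37]


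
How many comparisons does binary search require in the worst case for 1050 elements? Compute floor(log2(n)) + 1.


Binary search halves the search space each step.
Maximum comparisons = floor(log2(1050)) + 1
log2(1050) = 10.0362
floor(log2(1050)) = 10, so 10 + 1 = 11
Final answer: 11


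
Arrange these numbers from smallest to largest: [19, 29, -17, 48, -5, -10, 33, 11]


Original list: [19, 29, -17, 48, -5, -10, 33, 11]
Repeatedly take the smallest remaining element:
  Remaining [19, 29, -17, 48, -5, -10, 33, 11] -> smallest is -17
  Remaining [19, 29, 48, -5, -10, 33, 11] -> smallest is -10
  Remaining [19, 29, 48, -5, 33, 11] -> smallest is -5
  Remaining [19, 29, 48, 33, 11] -> smallest is 11
  Remaining [19, 29, 48, 33] -> smallest is 19
  Remaining [29, 48, 33] -> smallest is 29
  Remaining [48, 33] -> smallest is 33
  Remaining [48] -> smallest is 48
Collecting the picks in order gives the sorted list.
Final answer: [-17, -10, -5, 11, 19, 29, 33, 48]


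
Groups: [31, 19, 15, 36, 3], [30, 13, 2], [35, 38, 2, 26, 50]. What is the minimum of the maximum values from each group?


Find max of each group:
  Group 1: [31, 19, 15, 36, 3] -> max = 36
  Group 2: [30, 13, 2] -> max = 30
  Group 3: [35, 38, 2, 26, 50] -> max = 50
Maxes: [36, 30, 50]
Minimum of maxes = 30
Final answer: 30


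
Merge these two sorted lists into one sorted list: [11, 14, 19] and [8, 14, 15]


List A: [11, 14, 19]
List B: [8, 14, 15]
Repeatedly compare the front elements and take the smaller:
  11 vs 8 -> take 8
  11 vs 14 -> take 11
  14 vs 14 -> take 14
  19 vs 14 -> take 14
  19 vs 15 -> take 15
  B is exhausted; append the rest of A: [19]
Final answer: [8, 11, 14, 14, 15, 19]


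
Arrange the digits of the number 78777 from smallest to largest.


The number 78777 has digits: 7, 8, 7, 7, 7
Sorted: 7, 7, 7, 7, 8
Joining the sorted digits gives the result.
Final answer: 77778


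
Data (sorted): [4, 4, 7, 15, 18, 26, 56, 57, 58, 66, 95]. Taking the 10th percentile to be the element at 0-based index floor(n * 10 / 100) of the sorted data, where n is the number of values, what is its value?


The dataset has n = 11 elements.
Index = floor(11 * 10 / 100) = floor(110 / 100) = floor(1.1) = 1
Counting from index 0 in the sorted data, the element at index 1 is 4.
Final answer: 4


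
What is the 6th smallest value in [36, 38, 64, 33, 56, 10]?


Sort ascending: [10, 33, 36, 38, 56, 64]
The 6th element (1-indexed) is at index 5.
Value = 64
Final answer: 64


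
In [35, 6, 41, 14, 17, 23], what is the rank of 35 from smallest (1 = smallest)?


Sort ascending: [6, 14, 17, 23, 35, 41]
Find 35 in the sorted list.
35 is at position 5 (1-indexed).
Final answer: 5


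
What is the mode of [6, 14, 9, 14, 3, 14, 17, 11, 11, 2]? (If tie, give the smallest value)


Count the frequency of each value:
  2 appears 1 time(s)
  3 appears 1 time(s)
  6 appears 1 time(s)
  9 appears 1 time(s)
  11 appears 2 time(s)
  14 appears 3 time(s)
  17 appears 1 time(s)
Maximum frequency is 3.
Only 14 reaches that frequency, so it is the mode.
Final answer: 14


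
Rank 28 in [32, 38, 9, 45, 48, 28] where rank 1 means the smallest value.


Sort ascending: [9, 28, 32, 38, 45, 48]
Find 28 in the sorted list.
28 is at position 2 (1-indexed).
Final answer: 2


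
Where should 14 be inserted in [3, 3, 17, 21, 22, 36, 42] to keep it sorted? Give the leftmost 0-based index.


List is sorted: [3, 3, 17, 21, 22, 36, 42]
We need the leftmost position where 14 can be inserted, i.e. the first index whose element is >= 14 (or the end of the list if none is).
Binary search with low=0, high=7 (0-based indices):
  low=0, high=7, mid=3: a[3]=21 >= 14, so high = 3
  low=0, high=3, mid=1: a[1]=3 < 14, so low = 2
  low=2, high=3, mid=2: a[2]=17 >= 14, so high = 2
Now low = high = 2, so the insertion index is 2.
Final answer: 2


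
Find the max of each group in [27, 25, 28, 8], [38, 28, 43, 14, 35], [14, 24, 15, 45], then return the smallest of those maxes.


Find max of each group:
  Group 1: [27, 25, 28, 8] -> max = 28
  Group 2: [38, 28, 43, 14, 35] -> max = 43
  Group 3: [14, 24, 15, 45] -> max = 45
Maxes: [28, 43, 45]
Minimum of maxes = 28
Final answer: 28


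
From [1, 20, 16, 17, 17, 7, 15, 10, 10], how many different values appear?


List all unique values:
Distinct values: [1, 7, 10, 15, 16, 17, 20]
Count = 7
Final answer: 7


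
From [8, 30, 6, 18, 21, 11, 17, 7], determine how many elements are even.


Check each element:
  8 is even
  30 is even
  6 is even
  18 is even
  21 is odd
  11 is odd
  17 is odd
  7 is odd
Evens: [8, 30, 6, 18]
Count of evens = 4
Final answer: 4


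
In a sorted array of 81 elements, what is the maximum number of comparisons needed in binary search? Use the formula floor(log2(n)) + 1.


Binary search halves the search space each step.
Maximum comparisons = floor(log2(81)) + 1
log2(81) = 6.3399
floor(log2(81)) = 6, so 6 + 1 = 7
Final answer: 7
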